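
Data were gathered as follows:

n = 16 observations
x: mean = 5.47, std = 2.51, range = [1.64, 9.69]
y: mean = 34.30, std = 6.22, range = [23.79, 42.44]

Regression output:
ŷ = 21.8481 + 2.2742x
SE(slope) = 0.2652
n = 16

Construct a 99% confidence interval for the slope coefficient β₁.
The 99% CI for β₁ is (1.4848, 3.0636)

Confidence interval for the slope:

The 99% CI for β₁ is: β̂₁ ± t*(α/2, n-2) × SE(β̂₁)

Step 1: Find critical t-value
- Confidence level = 0.99
- Degrees of freedom = n - 2 = 16 - 2 = 14
- t*(α/2, 14) = 2.9768

Step 2: Calculate margin of error
Margin = 2.9768 × 0.2652 = 0.7894

Step 3: Construct interval
CI = 2.2742 ± 0.7894
CI = (1.4848, 3.0636)

Interpretation: intervals built this way capture the true β₁ in 99% of repeated samples; here the plausible range for the per-unit effect of x on y is 1.4848 to 3.0636.
Since 0 is outside the interval, a two-sided test at α = 0.01 would reject H₀: β₁ = 0.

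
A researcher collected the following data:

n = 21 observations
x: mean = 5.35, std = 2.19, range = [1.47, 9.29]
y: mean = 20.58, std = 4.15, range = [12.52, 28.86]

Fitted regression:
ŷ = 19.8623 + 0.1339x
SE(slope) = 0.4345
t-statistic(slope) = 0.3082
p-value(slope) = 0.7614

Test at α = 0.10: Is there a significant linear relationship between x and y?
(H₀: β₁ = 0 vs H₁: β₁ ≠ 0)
p-value = 0.7614 ≥ α = 0.10, so we fail to reject H₀. The relationship is not significant.

Hypothesis test for the slope coefficient:

H₀: β₁ = 0 (no linear relationship)
H₁: β₁ ≠ 0 (linear relationship exists)

Test statistic: t = β̂₁ / SE(β̂₁) = 0.1339 / 0.4345 = 0.3082

With df = 19, the two-sided p-value for |t| = 0.3082 is 0.7614.

Decision rule: reject H₀ if p-value < α.
p-value = 0.7614 ≥ α = 0.10 → fail to reject H₀.

Conclusion: the linear association between x and y is not significant at the 10% level.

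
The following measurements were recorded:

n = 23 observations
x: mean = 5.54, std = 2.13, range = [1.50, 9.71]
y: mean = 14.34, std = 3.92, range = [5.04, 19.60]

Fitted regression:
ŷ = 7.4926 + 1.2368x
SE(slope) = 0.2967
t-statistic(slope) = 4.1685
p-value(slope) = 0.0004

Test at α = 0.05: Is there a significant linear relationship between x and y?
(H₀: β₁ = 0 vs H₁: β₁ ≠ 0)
Since p-value = 0.0004 < α = 0.05, reject H₀ — the slope is significantly different from 0.

Hypothesis test for the slope coefficient:

H₀: β₁ = 0 (no linear relationship)
H₁: β₁ ≠ 0 (linear relationship exists)

Test statistic: t = β̂₁ / SE(β̂₁) = 1.2368 / 0.2967 = 4.1685

p = 0.0004: how often a slope estimate this far from 0 (in SE units) would arise by chance if β₁ were truly 0.

Decision rule: reject H₀ if p-value < α.
p-value = 0.0004 < α = 0.05 → reject H₀.

At α = 0.05 the data do provide convincing evidence of a nonzero slope.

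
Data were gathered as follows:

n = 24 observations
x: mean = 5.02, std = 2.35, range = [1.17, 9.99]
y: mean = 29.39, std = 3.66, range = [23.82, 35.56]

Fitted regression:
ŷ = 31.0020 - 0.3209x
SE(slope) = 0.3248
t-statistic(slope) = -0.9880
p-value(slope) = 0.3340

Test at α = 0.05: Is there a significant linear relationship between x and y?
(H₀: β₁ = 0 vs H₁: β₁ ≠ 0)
Fail to reject H₀: p-value = 0.3340 ≥ α = 0.05. The linear relationship is not significant at the 5% level.

Hypothesis test for the slope coefficient:

H₀: β₁ = 0 (no linear relationship)
H₁: β₁ ≠ 0 (linear relationship exists)

Test statistic: t = β̂₁ / SE(β̂₁) = -0.3209 / 0.3248 = -0.9880

p = 0.3340: how often a slope estimate this far from 0 (in SE units) would arise by chance if β₁ were truly 0.

Decision rule: reject H₀ if p-value < α.
p-value = 0.3340 ≥ α = 0.05 → fail to reject H₀.

At α = 0.05 the data do not provide convincing evidence of a nonzero slope.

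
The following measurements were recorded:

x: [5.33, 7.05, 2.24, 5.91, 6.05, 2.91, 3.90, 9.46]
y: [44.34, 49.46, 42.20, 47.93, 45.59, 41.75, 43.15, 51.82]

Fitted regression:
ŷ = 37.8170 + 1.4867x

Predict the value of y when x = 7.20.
ŷ = 48.5212

Plug x = 7.20 into the fitted line:

ŷ = 37.8170 + 1.4867 × 7.20
ŷ = 37.8170 + 10.7042
ŷ = 48.5212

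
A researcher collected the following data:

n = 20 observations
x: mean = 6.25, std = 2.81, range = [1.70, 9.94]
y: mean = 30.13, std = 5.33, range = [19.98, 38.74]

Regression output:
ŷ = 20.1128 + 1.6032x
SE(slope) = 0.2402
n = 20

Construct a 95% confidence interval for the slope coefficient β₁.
The 95% CI for β₁ is (1.0986, 2.1078)

Confidence interval for the slope:

The 95% CI for β₁ is: β̂₁ ± t*(α/2, n-2) × SE(β̂₁)

Step 1: Find critical t-value
- Confidence level = 0.95
- Degrees of freedom = n - 2 = 20 - 2 = 18
- t*(α/2, 18) = 2.1009

Step 2: Calculate margin of error
Margin = 2.1009 × 0.2402 = 0.5046

Step 3: Construct interval
CI = 1.6032 ± 0.5046
CI = (1.0986, 2.1078)

Interpretation: We are 95% confident that the true slope β₁ lies between 1.0986 and 2.1078.
Both endpoints are positive, so the data support a genuinely positive slope at this confidence level.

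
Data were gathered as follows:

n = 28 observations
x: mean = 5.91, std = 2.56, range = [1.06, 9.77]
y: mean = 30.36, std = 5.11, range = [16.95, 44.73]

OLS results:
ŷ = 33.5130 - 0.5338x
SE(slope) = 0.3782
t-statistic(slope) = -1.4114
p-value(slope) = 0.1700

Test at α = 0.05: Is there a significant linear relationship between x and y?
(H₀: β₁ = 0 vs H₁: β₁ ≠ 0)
p-value = 0.1700 ≥ α = 0.05, so we fail to reject H₀. The relationship is not significant.

Hypothesis test for the slope coefficient:

H₀: β₁ = 0 (no linear relationship)
H₁: β₁ ≠ 0 (linear relationship exists)

Test statistic: t = β̂₁ / SE(β̂₁) = -0.5338 / 0.3782 = -1.4114

p = 0.1700: how often a slope estimate this far from 0 (in SE units) would arise by chance if β₁ were truly 0.

Decision rule: reject H₀ if p-value < α.
p-value = 0.1700 ≥ α = 0.05 → fail to reject H₀.

Conclusion: the linear association between x and y is not significant at the 5% level.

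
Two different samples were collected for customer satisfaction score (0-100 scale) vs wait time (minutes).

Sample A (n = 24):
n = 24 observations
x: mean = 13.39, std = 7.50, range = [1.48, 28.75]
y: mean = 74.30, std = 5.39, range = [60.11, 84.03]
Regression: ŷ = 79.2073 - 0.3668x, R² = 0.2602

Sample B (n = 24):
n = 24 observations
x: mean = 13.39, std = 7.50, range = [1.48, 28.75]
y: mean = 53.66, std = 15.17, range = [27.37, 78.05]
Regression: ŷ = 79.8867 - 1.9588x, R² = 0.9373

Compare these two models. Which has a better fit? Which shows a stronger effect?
Model B has the better fit (R² = 0.9373 vs 0.2602). Model B shows the stronger effect (|β₁| = 1.9588 vs 0.3668).

Model Comparison:

Fit — compare R²:
- Model A: R² = 0.2602 → 26.02% of variance in satisfaction score explained
- Model B: R² = 0.9373 → 93.73% of variance in satisfaction score explained
- 0.9373 > 0.2602 → Model B has the better fit

Which has the larger per-minute effect? (|β₁|)
- Model A: β₁ = -0.3668 → predicted satisfaction score falls 0.3668 points per additional minute of wait time
- Model B: β₁ = -1.9588 → predicted satisfaction score falls 1.9588 points per additional minute of wait time
- |-0.3668| < |-1.9588| → Model B shows the stronger marginal effect

Note: A better fit (higher R²) doesn't necessarily mean a more important relationship.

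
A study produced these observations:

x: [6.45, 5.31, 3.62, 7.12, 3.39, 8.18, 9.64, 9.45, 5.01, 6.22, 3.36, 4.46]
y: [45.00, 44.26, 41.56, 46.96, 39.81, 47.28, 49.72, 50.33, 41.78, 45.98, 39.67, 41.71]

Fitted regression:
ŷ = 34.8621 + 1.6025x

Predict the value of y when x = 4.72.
ŷ = 42.4259

x = 4.72 lies inside the observed range [3.36, 9.64], so the fitted equation applies directly:

ŷ = 34.8621 + 1.6025 × 4.72
ŷ = 34.8621 + 7.5638
ŷ = 42.4259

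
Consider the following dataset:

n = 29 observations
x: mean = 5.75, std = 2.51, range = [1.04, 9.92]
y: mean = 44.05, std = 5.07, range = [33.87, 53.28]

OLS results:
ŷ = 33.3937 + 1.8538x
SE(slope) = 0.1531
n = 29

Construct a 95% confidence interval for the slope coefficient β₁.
The 95% CI for β₁ is (1.5397, 2.1679)

Confidence interval for the slope:

The 95% CI for β₁ is: β̂₁ ± t*(α/2, n-2) × SE(β̂₁)

Step 1: Find critical t-value
- Confidence level = 0.95
- Degrees of freedom = n - 2 = 29 - 2 = 27
- t*(α/2, 27) = 2.0518

Step 2: Calculate margin of error
Margin = 2.0518 × 0.1531 = 0.3141

Step 3: Construct interval
CI = 1.8538 ± 0.3141
CI = (1.5397, 2.1679)

Interpretation: each one-unit increase in x is associated with a change in mean y of between 1.5397 and 2.1679, with 95% confidence.
The interval does not include 0, suggesting a significant linear relationship.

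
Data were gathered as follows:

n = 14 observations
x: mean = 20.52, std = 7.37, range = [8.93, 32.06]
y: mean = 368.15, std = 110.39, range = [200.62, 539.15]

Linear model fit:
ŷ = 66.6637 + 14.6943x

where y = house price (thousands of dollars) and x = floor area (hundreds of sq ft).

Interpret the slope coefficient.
For each additional hundred sq ft of floor area, predicted house price increases by approximately 14.6943 thousand dollars.

The slope β₁ = 14.6943 gives the rate at which the fitted house price changes with floor area.

Interpretation:
- Floor area up by 1 hundred sq ft → predicted house price increases by 14.6943 thousand dollars
- This is a linear approximation: the same per-unit change is assumed across the whole observed x range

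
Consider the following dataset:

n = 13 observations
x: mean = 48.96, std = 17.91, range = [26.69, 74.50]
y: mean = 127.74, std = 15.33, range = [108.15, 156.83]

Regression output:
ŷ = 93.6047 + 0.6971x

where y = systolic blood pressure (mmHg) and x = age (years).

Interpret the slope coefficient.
For each additional year of age, predicted blood pressure increases by approximately 0.6971 mmHg.

The slope β₁ = 0.6971 gives the rate at which the fitted blood pressure changes with age.

Interpretation:
- Age up by 1 year → predicted blood pressure increases by 0.6971 mmHg
- This is a linear approximation: the same per-unit change is assumed across the whole observed x range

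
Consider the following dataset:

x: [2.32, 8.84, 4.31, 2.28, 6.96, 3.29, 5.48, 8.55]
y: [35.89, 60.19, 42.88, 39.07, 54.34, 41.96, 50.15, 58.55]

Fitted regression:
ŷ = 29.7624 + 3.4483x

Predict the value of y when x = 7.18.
ŷ = 54.5212

x = 7.18 lies inside the observed range [2.28, 8.84], so the fitted equation applies directly:

ŷ = 29.7624 + 3.4483 × 7.18
ŷ = 29.7624 + 24.7588
ŷ = 54.5212

This is a point prediction; actual observations scatter around it by roughly the residual standard deviation.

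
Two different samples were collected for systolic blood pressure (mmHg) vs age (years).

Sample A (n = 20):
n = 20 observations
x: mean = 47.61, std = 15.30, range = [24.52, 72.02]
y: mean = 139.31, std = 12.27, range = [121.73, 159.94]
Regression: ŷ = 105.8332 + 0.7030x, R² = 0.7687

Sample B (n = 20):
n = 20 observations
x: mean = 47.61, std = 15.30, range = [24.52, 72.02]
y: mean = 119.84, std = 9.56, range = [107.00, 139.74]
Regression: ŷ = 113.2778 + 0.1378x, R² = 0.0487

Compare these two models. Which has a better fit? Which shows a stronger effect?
Model A has the better fit (R² = 0.7687 vs 0.0487). Model A shows the stronger effect (|β₁| = 0.7030 vs 0.1378).

Model Comparison:

Goodness of fit (R²):
- Model A: R² = 0.7687 → 76.87% of variance in blood pressure explained
- Model B: R² = 0.0487 → 4.87% of variance in blood pressure explained
- 0.7687 > 0.0487 → Model A has the better fit

Effect size (slope magnitude):
- Model A: β₁ = 0.7030 → predicted blood pressure rises 0.7030 mmHg per additional year of age
- Model B: β₁ = 0.1378 → predicted blood pressure rises 0.1378 mmHg per additional year of age
- |0.7030| > |0.1378| → Model A shows the stronger marginal effect

Notes:
- R² measures how tightly points cluster around the line; β₁ measures how steep the line is — they answer different questions.
- A better fit (higher R²) doesn't necessarily mean a more important relationship.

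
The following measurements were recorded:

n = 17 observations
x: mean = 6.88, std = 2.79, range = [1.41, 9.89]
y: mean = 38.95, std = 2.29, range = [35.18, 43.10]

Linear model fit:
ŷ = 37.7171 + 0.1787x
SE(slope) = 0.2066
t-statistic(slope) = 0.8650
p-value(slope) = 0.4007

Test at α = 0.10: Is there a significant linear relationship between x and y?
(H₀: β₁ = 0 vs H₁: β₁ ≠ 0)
p-value = 0.4007 ≥ α = 0.10, so we fail to reject H₀. The relationship is not significant.

Hypothesis test for the slope coefficient:

H₀: β₁ = 0 (no linear relationship)
H₁: β₁ ≠ 0 (linear relationship exists)

Test statistic: t = β̂₁ / SE(β̂₁) = 0.1787 / 0.2066 = 0.8650

The p-value (0.4007) is the probability, under H₀, of a t-statistic at least as extreme as |t| = 0.8650 (two-sided, df = n − 2 = 15).

Decision rule: reject H₀ if p-value < α.
p-value = 0.4007 ≥ α = 0.10 → fail to reject H₀.

Conclusion: the linear association between x and y is not significant at the 10% level.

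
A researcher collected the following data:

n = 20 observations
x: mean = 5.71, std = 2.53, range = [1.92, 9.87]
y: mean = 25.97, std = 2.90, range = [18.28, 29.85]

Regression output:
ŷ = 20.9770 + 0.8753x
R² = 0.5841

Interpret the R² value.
R² = 0.5841 means 58.41% of the variation in y is explained by the linear relationship with x. This indicates a moderate fit.

R² (coefficient of determination) measures the proportion of variance in y explained by the regression model.

Here R² = 0.5841:
- Explained: 58.41% of the variation in y
- Unexplained (residual): 100% − 58.41% = 41.59%
- Rule of thumb (below 0.3 weak; 0.3 to below 0.7 moderate; 0.7 and above strong) → moderate

Note: R² says nothing about causation, and a high R² does not by itself mean the linear form is appropriate — check the residuals.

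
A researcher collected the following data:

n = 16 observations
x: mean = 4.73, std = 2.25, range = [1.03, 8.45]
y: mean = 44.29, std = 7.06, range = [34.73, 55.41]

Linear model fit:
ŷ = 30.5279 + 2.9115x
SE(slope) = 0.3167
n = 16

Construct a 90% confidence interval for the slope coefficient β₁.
The 90% CI for β₁ is (2.3537, 3.4693)

Confidence interval for the slope:

The 90% CI for β₁ is: β̂₁ ± t*(α/2, n-2) × SE(β̂₁)

Step 1: Find critical t-value
- Confidence level = 0.9
- Degrees of freedom = n - 2 = 16 - 2 = 14
- t*(α/2, 14) = 1.7613

Step 2: Calculate margin of error
Margin = 1.7613 × 0.3167 = 0.5578

Step 3: Construct interval
CI = 2.9115 ± 0.5578
CI = (2.3537, 3.4693)

Interpretation: We are 90% confident that the true slope β₁ lies between 2.3537 and 3.4693.
Both endpoints are positive, so the data support a genuinely positive slope at this confidence level.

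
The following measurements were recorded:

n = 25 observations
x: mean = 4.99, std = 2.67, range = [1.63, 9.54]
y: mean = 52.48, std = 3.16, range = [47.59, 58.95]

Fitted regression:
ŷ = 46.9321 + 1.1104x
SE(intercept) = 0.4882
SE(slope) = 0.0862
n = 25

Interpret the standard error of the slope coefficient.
The slope 1.1104 is pinned down to within about ±0.0862 (one SE) by these data — relative uncertainty 7.8%, i.e. precise.

What SE measures:
- The standard error quantifies the sampling variability of the coefficient estimate
- It is the estimated standard deviation of β̂₁ across hypothetical repeated samples of the same size
- Smaller SE → more precise estimate

Relative precision:
- SE / |β̂₁| = 0.0862 / 1.1104 = 7.8%
- Rule of thumb (under 20%: precise; 20% to under 50%: moderately precise; 50% or more: imprecise) → precise

Link to the t-test: t = β̂₁ / SE(β̂₁) = 1.1104 / 0.0862 = 12.8817, the statistic for H₀: β₁ = 0.

What drives SE(β̂₁): larger n (here n = 25) → smaller SE.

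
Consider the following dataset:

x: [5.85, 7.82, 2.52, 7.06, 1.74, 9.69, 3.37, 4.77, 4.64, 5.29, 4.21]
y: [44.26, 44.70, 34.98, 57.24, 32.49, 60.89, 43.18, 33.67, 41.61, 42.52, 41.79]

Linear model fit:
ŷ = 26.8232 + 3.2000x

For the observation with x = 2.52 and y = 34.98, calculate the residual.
Residual = 0.0928

The residual is the difference between the actual value and the predicted value:

Residual = y - ŷ

Step 1: Calculate predicted value
ŷ = 26.8232 + 3.2000 × 2.52
ŷ = 34.8872

Step 2: Calculate residual
Residual = 34.98 - 34.8872
Residual = 0.0928

Sign check: y > ŷ, so the point is above the line and the fit underestimates here.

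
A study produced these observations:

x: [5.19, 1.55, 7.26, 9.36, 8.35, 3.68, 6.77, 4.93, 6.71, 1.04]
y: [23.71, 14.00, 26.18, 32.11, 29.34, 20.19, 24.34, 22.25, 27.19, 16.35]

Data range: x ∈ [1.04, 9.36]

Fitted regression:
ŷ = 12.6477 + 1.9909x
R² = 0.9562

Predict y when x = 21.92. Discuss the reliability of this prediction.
The equation gives ŷ = 56.2882; however x = 21.92 is 12.56 units above the observed range, so this extrapolated value should not be trusted.

Prediction calculation:
ŷ = 12.6477 + 1.9909 × 21.92
ŷ = 56.2882

Reliability:
- Data range: x ∈ [1.04, 9.36]
- Prediction point: x = 21.92 is 12.56 units above the observed range → this is EXTRAPOLATION, not interpolation

Why that matters here:
- Real relationships often flatten, saturate, or turn nonlinear at extremes
- R² describes fit only over the sampled x values; it says nothing about behaviour beyond them

Report the number if required, but flag clearly that it is an extrapolation.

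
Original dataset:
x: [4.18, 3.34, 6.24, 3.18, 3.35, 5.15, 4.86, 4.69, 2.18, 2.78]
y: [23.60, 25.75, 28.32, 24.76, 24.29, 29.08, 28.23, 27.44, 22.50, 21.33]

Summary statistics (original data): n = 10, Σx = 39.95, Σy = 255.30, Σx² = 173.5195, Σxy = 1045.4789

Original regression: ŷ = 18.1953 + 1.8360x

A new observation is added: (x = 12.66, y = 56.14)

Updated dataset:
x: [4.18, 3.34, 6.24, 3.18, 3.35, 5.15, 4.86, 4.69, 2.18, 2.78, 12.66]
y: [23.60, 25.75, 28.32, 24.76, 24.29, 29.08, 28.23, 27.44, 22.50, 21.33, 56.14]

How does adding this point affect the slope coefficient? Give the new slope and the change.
New slope β₁ = 3.2452 versus 1.8360 before: a change of +1.4092 (+76.8%).

The new point has HIGH LEVERAGE: x = 12.66 is far from the original mean x̄ = 39.95/10 ≈ 4.00 (original range [2.18, 6.24]).

Step 1: Update the sums with the new point (n goes from 10 to 11)
Σx  = 39.95 + 12.66 = 52.61
Σy  = 255.30 + 56.14 = 311.44
Σx² = 173.5195 + 12.66² = 173.5195 + 160.2756 = 333.7951
Σxy = 1045.4789 + 12.66×56.14 = 1045.4789 + 710.7324 = 1756.2113

Step 2: Recompute the slope with b₁ = (nΣxy − ΣxΣy) / (nΣx² − (Σx)²)
Numerator   = 11×1756.2113 − 52.61×311.44 = 19318.3243 − 16384.8584 = 2933.4659
Denominator = 11×333.7951 − 52.61² = 3671.7461 − 2767.8121 = 903.9340
b₁(new) = 2933.4659 / 903.9340 = 3.2452

(Same formula on the original sums: (10×1045.4789 − 39.95×255.30) / (10×173.5195 − 39.95²) = 255.5540 / 139.1925 = 1.8360, matching the given fit.)

Step 3: Change in slope
Δβ₁ = 3.2452 − 1.8360 = +1.4092
Relative change = +1.4092 / 1.8360 × 100% = +76.8%
→ the slope increases when the point is added.

A high-leverage point only changes the slope if it is off the original line; here y = 56.14 is above the original trend, so the slope increases.
In practice: examine leverage (hᵢ) and Cook's distance rather than deleting it automatically; refit with and without it and report both if conclusions differ.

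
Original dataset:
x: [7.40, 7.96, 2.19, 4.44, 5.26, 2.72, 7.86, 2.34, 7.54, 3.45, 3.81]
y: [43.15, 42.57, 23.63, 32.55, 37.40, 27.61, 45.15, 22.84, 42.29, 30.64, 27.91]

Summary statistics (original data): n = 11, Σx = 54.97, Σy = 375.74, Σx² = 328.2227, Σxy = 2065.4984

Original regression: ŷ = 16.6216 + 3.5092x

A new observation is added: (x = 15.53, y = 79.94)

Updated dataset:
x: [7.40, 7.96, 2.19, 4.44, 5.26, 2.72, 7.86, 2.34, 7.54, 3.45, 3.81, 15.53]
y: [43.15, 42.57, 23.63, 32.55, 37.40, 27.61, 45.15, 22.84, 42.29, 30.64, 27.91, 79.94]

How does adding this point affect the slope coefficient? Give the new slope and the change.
Adding the point moves β₁ from 3.5092 to 4.0579, i.e. it increases by 0.5487 (+15.6%).

The new point has HIGH LEVERAGE: x = 15.53 is far from the original mean x̄ = 54.97/11 ≈ 5.00 (original range [2.19, 7.96]).

Step 1: Update the sums with the new point (n goes from 11 to 12)
Σx  = 54.97 + 15.53 = 70.50
Σy  = 375.74 + 79.94 = 455.68
Σx² = 328.2227 + 15.53² = 328.2227 + 241.1809 = 569.4036
Σxy = 2065.4984 + 15.53×79.94 = 2065.4984 + 1241.4682 = 3306.9666

Step 2: Recompute the slope with b₁ = (nΣxy − ΣxΣy) / (nΣx² − (Σx)²)
Numerator   = 12×3306.9666 − 70.50×455.68 = 39683.5992 − 32125.4400 = 7558.1592
Denominator = 12×569.4036 − 70.50² = 6832.8432 − 4970.2500 = 1862.5932
b₁(new) = 7558.1592 / 1862.5932 = 4.0579

(Same formula on the original sums: (11×2065.4984 − 54.97×375.74) / (11×328.2227 − 54.97²) = 2066.0546 / 588.7488 = 3.5092, matching the given fit.)

Step 3: Change in slope
Δβ₁ = 4.0579 − 3.5092 = +0.5487
Relative change = +0.5487 / 3.5092 × 100% = +15.6%
→ the slope increases when the point is added.

A high-leverage point only changes the slope if it is off the original line; here y = 79.94 is above the original trend, so the slope increases.
In practice: check such a point for data-entry or measurement error; examine leverage (hᵢ) and Cook's distance rather than deleting it automatically.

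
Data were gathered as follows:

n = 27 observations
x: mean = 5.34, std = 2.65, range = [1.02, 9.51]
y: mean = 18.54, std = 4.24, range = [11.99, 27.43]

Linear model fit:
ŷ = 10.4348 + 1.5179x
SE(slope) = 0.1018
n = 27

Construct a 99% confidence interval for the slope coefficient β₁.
The 99% CI for β₁ is (1.2341, 1.8017)

Confidence interval for the slope:

The 99% CI for β₁ is: β̂₁ ± t*(α/2, n-2) × SE(β̂₁)

Step 1: Find critical t-value
- Confidence level = 0.99
- Degrees of freedom = n - 2 = 27 - 2 = 25
- t*(α/2, 25) = 2.7874

Step 2: Calculate margin of error
Margin = 2.7874 × 0.1018 = 0.2838

Step 3: Construct interval
CI = 1.5179 ± 0.2838
CI = (1.2341, 1.8017)

Interpretation: each one-unit increase in x is associated with a change in mean y of between 1.2341 and 1.8017, with 99% confidence.
The interval does not include 0, suggesting a significant linear relationship.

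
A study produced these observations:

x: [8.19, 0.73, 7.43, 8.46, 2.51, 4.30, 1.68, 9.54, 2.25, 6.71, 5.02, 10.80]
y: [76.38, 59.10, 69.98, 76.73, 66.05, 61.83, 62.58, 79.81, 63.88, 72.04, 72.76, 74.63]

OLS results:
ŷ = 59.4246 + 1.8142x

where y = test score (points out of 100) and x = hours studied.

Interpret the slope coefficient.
An increase of one hour in study time is associated with a 1.8142 points increase in predicted test score.

The slope coefficient β₁ = 1.8142 represents the marginal effect of study time on test score.

Interpretation:
- Study time up by 1 hour → predicted test score increases by 1.8142 points
- The effect is assumed constant over the observed range of x (linearity)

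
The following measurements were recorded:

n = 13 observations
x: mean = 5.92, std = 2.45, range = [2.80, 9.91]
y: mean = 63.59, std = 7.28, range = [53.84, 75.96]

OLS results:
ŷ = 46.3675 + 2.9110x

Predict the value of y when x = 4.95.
ŷ = 60.7770

Plug x = 4.95 into the fitted line:

ŷ = 46.3675 + 2.9110 × 4.95
ŷ = 46.3675 + 14.4095
ŷ = 60.7770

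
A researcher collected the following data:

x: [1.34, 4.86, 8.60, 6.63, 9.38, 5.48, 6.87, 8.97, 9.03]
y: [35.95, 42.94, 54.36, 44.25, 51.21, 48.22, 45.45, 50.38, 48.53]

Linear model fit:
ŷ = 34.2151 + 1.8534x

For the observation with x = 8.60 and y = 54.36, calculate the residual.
Residual = 4.2057

The residual is the difference between the actual value and the predicted value:

Residual = y - ŷ

Step 1: Calculate predicted value
ŷ = 34.2151 + 1.8534 × 8.60
ŷ = 50.1543

Step 2: Calculate residual
Residual = 54.36 - 50.1543
Residual = 4.2057

The residual is positive, so the observed y = 54.36 sits above the regression line (the line underestimates it by 4.2057).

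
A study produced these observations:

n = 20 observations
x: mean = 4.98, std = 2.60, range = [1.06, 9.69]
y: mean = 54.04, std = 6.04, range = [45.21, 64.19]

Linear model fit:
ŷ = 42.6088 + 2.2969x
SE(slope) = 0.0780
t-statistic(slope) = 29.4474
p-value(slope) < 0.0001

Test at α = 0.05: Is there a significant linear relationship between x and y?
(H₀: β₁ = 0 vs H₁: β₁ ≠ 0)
p-value < 0.0001 < α = 0.05, so we reject H₀. The relationship is significant.

Hypothesis test for the slope coefficient:

H₀: β₁ = 0 (no linear relationship)
H₁: β₁ ≠ 0 (linear relationship exists)

Test statistic: t = β̂₁ / SE(β̂₁) = 2.2969 / 0.0780 = 29.4474

The p-value (<0.0001) is the probability, under H₀, of a t-statistic at least as extreme as |t| = 29.4474 (two-sided, df = n − 2 = 18).

Decision rule: reject H₀ if p-value < α.
p-value < 0.0001 < α = 0.05 → reject H₀.

At α = 0.05 the data do provide convincing evidence of a nonzero slope.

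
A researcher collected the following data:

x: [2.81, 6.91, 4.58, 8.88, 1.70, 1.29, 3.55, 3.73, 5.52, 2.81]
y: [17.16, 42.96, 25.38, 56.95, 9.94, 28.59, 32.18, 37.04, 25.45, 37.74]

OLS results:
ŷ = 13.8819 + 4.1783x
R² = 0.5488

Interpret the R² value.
The model explains 54.88% of the variance in y (R² = 0.5488), leaving 45.12% unexplained; the fit is moderate.

R² (coefficient of determination) measures the proportion of variance in y explained by the regression model.

Here R² = 0.5488:
- Explained: 54.88% of the variation in y
- Unexplained (residual): 100% − 54.88% = 45.12%
- Rule of thumb (below 0.3 weak; 0.3 to below 0.7 moderate; 0.7 and above strong) → moderate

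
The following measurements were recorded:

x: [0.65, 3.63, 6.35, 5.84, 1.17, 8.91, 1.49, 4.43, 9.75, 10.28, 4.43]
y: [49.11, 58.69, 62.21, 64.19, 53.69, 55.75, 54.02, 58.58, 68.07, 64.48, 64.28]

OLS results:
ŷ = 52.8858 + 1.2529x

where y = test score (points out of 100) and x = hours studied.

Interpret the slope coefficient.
On average, test score is about 1.2529 points higher for every extra hour of study time.

The slope coefficient β₁ = 1.2529 represents the marginal effect of study time on test score.

Interpretation:
- Study time up by 1 hour → predicted test score increases by 1.2529 points
- This is a linear approximation: the same per-unit change is assumed across the whole observed x range
- The slope describes association in these data, not necessarily a causal effect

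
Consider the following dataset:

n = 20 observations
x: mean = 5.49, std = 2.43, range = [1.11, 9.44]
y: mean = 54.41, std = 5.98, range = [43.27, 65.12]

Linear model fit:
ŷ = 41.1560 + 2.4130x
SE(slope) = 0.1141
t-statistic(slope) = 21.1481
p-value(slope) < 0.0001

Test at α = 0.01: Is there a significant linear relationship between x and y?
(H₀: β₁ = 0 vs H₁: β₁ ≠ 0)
Reject H₀: p-value < 0.0001 < α = 0.01. The linear relationship is significant at the 1% level.

Hypothesis test for the slope coefficient:

H₀: β₁ = 0 (no linear relationship)
H₁: β₁ ≠ 0 (linear relationship exists)

Test statistic: t = β̂₁ / SE(β̂₁) = 2.4130 / 0.1141 = 21.1481

p < 0.0001: how often a slope estimate this far from 0 (in SE units) would arise by chance if β₁ were truly 0.

Decision rule: reject H₀ if p-value < α.
p-value < 0.0001 < α = 0.01 → reject H₀.

Conclusion: the linear association between x and y is significant at the 1% level.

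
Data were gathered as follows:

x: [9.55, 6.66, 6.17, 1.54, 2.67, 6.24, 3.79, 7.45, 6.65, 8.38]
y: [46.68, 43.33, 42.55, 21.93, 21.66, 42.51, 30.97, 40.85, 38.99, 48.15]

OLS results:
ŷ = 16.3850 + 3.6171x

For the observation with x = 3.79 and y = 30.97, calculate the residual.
Residual = 0.8762

The residual is the difference between the actual value and the predicted value:

Residual = y - ŷ

Step 1: Calculate predicted value
ŷ = 16.3850 + 3.6171 × 3.79
ŷ = 30.0938

Step 2: Calculate residual
Residual = 30.97 - 30.0938
Residual = 0.8762

Interpretation: the model underestimates the actual value by 0.8762 at this point (positive residual → observation lies above the fitted line).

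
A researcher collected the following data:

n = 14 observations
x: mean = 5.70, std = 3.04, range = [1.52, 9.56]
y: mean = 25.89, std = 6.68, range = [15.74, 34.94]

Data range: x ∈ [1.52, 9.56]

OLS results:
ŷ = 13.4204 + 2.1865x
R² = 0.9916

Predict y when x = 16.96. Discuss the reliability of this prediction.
ŷ = 50.5034, but this is extrapolation (above the data range [1.52, 9.56]) and may be unreliable.

Prediction calculation:
ŷ = 13.4204 + 2.1865 × 16.96
ŷ = 50.5034

Reliability:
- Data range: x ∈ [1.52, 9.56]
- Prediction point: x = 16.96 is 7.40 units above the observed range → this is EXTRAPOLATION, not interpolation

Why that matters here:
- There are no observations near this x to validate the fitted line there
- The standard error of prediction grows with (x − x̄)², and x = 16.96 is far from x̄ = 5.70
- Real relationships often flatten, saturate, or turn nonlinear at extremes

A defensible statement: 'if the linear trend continued to x = 16.96, y would be about 50.5034' — the premise is untested.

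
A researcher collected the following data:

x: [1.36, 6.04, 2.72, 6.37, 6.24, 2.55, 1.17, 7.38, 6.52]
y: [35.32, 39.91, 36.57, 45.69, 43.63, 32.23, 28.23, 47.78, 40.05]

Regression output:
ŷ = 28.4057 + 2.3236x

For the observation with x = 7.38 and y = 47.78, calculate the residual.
Residual = 2.2261

The residual is the difference between the actual value and the predicted value:

Residual = y - ŷ

Step 1: Calculate predicted value
ŷ = 28.4057 + 2.3236 × 7.38
ŷ = 45.5539

Step 2: Calculate residual
Residual = 47.78 - 45.5539
Residual = 2.2261

Sign check: y > ŷ, so the point is above the line and the fit underestimates here.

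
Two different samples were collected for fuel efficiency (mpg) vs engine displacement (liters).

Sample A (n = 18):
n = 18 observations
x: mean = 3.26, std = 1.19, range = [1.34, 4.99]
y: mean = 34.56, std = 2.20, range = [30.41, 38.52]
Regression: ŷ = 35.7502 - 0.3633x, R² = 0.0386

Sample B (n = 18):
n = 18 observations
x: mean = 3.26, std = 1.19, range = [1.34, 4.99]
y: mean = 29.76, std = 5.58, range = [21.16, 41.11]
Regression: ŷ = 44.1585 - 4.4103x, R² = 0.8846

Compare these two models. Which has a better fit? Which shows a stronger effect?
Model B has the better fit (R² = 0.8846 vs 0.0386). Model B shows the stronger effect (|β₁| = 4.4103 vs 0.3633).

Model Comparison:

Which explains more variance? (R²)
- Model A: R² = 0.0386 → 3.86% of variance in fuel efficiency explained
- Model B: R² = 0.8846 → 88.46% of variance in fuel efficiency explained
- 0.8846 > 0.0386 → Model B has the better fit

Strength of effect — compare |β₁|:
- Model A: β₁ = -0.3633 → predicted fuel efficiency falls 0.3633 mpg per additional liter of engine displacement
- Model B: β₁ = -4.4103 → predicted fuel efficiency falls 4.4103 mpg per additional liter of engine displacement
- |-0.3633| < |-4.4103| → Model B shows the stronger marginal effect

Note: The two samples could reflect different populations, time periods, or measurement quality.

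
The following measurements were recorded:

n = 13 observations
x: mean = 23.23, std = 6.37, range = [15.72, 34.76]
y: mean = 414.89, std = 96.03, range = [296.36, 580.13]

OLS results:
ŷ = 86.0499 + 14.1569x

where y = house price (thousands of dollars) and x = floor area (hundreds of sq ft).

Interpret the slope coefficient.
For each additional hundred sq ft of floor area, predicted house price increases by approximately 14.1569 thousand dollars.

The slope β₁ = 14.1569 gives the rate at which the fitted house price changes with floor area.

Interpretation:
- Floor area up by 1 hundred sq ft → predicted house price increases by 14.1569 thousand dollars
- The effect is assumed constant over the observed range of x (linearity)
- The slope describes association in these data, not necessarily a causal effect

The intercept β₀ = 86.0499 is the predicted house price when floor area = 0; since the smallest observed x is 15.72, this is an extrapolation and mainly anchors the line.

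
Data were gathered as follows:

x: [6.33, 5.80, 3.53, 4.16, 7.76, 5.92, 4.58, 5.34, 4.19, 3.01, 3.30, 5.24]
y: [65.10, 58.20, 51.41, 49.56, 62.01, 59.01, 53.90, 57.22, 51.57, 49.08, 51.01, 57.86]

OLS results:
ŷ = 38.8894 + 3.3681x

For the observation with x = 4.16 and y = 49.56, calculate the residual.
Residual = -3.3407

The residual is the difference between the actual value and the predicted value:

Residual = y - ŷ

Step 1: Calculate predicted value
ŷ = 38.8894 + 3.3681 × 4.16
ŷ = 52.9007

Step 2: Calculate residual
Residual = 49.56 - 52.9007
Residual = -3.3407

Sign check: y < ŷ, so the point is below the line and the fit overestimates here.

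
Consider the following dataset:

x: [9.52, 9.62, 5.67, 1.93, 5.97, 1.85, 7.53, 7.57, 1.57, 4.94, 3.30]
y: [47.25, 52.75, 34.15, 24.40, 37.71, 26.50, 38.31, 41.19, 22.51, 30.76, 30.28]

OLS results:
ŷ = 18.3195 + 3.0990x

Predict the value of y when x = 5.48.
ŷ = 35.3020

Plug x = 5.48 into the fitted line:

ŷ = 18.3195 + 3.0990 × 5.48
ŷ = 18.3195 + 16.9825
ŷ = 35.3020

This is the fitted mean response at that x — an individual observation would come with a wider prediction interval.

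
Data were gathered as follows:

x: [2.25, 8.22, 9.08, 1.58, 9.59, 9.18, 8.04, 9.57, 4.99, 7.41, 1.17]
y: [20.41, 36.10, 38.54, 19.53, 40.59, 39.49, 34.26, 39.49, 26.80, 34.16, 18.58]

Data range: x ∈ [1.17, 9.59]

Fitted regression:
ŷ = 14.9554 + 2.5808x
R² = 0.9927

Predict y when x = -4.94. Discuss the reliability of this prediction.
ŷ = 2.2062 (extrapolation — x = -4.94 lies outside [1.17, 9.59], so reliability is low).

Prediction calculation:
ŷ = 14.9554 + 2.5808 × (-4.94)
ŷ = 2.2062

Reliability:
- Data range: x ∈ [1.17, 9.59]
- Prediction point: x = -4.94 is 6.11 units below the observed range → this is EXTRAPOLATION, not interpolation

Why that matters here:
- There are no observations near this x to validate the fitted line there
- R² describes fit only over the sampled x values; it says nothing about behaviour beyond them

A defensible statement: 'if the linear trend continued to x = -4.94, y would be about 2.2062' — the premise is untested.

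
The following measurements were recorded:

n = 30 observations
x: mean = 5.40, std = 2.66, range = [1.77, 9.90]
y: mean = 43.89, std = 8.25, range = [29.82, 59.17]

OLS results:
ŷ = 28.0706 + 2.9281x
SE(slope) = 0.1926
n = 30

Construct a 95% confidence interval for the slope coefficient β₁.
The 95% CI for β₁ is (2.5336, 3.3226)

Confidence interval for the slope:

The 95% CI for β₁ is: β̂₁ ± t*(α/2, n-2) × SE(β̂₁)

Step 1: Find critical t-value
- Confidence level = 0.95
- Degrees of freedom = n - 2 = 30 - 2 = 28
- t*(α/2, 28) = 2.0484

Step 2: Calculate margin of error
Margin = 2.0484 × 0.1926 = 0.3945

Step 3: Construct interval
CI = 2.9281 ± 0.3945
CI = (2.5336, 3.3226)

Interpretation: intervals built this way capture the true β₁ in 95% of repeated samples; here the plausible range for the per-unit effect of x on y is 2.5336 to 3.3226.
Since 0 is outside the interval, a two-sided test at α = 0.05 would reject H₀: β₁ = 0.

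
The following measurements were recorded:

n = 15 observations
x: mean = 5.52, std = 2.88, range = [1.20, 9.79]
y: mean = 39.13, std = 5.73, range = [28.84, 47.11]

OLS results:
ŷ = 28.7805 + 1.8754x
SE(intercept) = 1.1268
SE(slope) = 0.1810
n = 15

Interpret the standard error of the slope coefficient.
SE(slope) = 0.1810 measures the uncertainty in the estimated slope. The coefficient is estimated precisely (SE/|β̂₁| = 9.7%).

SE(β̂₁) = 0.1810 says: if we drew many samples of n = 15 from the same population and refit each time, the fitted slopes would scatter with a standard deviation of roughly 0.1810 around the true β₁.

Relative precision:
- SE / |β̂₁| = 0.1810 / 1.8754 = 9.7%
- Rule of thumb (under 20%: precise; 20% to under 50%: moderately precise; 50% or more: imprecise) → precise

Link to the t-test: t = β̂₁ / SE(β̂₁) = 1.8754 / 0.1810 = 10.3613, the statistic for H₀: β₁ = 0.

What drives SE(β̂₁): more residual scatter → larger SE; larger n (here n = 15) → smaller SE; wider spread of x values → smaller SE.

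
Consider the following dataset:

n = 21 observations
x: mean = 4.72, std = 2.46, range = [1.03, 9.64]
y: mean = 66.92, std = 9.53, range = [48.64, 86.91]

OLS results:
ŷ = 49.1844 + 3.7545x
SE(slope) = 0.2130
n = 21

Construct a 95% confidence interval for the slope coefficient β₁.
The 95% CI for β₁ is (3.3087, 4.2003)

Confidence interval for the slope:

The 95% CI for β₁ is: β̂₁ ± t*(α/2, n-2) × SE(β̂₁)

Step 1: Find critical t-value
- Confidence level = 0.95
- Degrees of freedom = n - 2 = 21 - 2 = 19
- t*(α/2, 19) = 2.0930

Step 2: Calculate margin of error
Margin = 2.0930 × 0.2130 = 0.4458

Step 3: Construct interval
CI = 3.7545 ± 0.4458
CI = (3.3087, 4.2003)

Interpretation: We are 95% confident that the true slope β₁ lies between 3.3087 and 4.2003.
The interval does not include 0, suggesting a significant linear relationship.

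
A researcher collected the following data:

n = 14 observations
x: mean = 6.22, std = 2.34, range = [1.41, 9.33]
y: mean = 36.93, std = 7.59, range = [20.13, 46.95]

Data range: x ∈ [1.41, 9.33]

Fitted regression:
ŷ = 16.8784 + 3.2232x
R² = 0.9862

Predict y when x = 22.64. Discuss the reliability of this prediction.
The equation gives ŷ = 89.8516; however x = 22.64 is 13.31 units above the observed range, so this extrapolated value should not be trusted.

Prediction calculation:
ŷ = 16.8784 + 3.2232 × 22.64
ŷ = 89.8516

Reliability:
- Data range: x ∈ [1.41, 9.33]
- Prediction point: x = 22.64 is 13.31 units above the observed range → this is EXTRAPOLATION, not interpolation

Why that matters here:
- R² describes fit only over the sampled x values; it says nothing about behaviour beyond them
- The standard error of prediction grows with (x − x̄)², and x = 22.64 is far from x̄ = 6.22
- Real relationships often flatten, saturate, or turn nonlinear at extremes

The R² = 0.9862 only validates the fit within [1.41, 9.33]; treat ŷ = 89.8516 with caution.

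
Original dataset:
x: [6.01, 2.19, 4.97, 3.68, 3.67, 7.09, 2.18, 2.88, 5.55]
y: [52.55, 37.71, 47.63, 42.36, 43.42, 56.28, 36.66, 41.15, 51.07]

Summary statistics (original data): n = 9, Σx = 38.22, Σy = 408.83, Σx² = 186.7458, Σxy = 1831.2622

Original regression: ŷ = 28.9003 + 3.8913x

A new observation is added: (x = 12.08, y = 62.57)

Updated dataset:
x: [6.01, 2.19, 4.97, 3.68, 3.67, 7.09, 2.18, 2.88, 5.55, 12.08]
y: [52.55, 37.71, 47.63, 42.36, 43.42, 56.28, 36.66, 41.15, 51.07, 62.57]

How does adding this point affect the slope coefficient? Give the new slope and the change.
New slope β₁ = 2.7110 versus 3.8913 before: a change of -1.1803 (-30.3%).

The new point has HIGH LEVERAGE: x = 12.08 is far from the original mean x̄ = 38.22/9 ≈ 4.25 (original range [2.18, 7.09]).

Step 1: Update the sums with the new point (n goes from 9 to 10)
Σx  = 38.22 + 12.08 = 50.30
Σy  = 408.83 + 62.57 = 471.40
Σx² = 186.7458 + 12.08² = 186.7458 + 145.9264 = 332.6722
Σxy = 1831.2622 + 12.08×62.57 = 1831.2622 + 755.8456 = 2587.1078

Step 2: Recompute the slope with b₁ = (nΣxy − ΣxΣy) / (nΣx² − (Σx)²)
Numerator   = 10×2587.1078 − 50.30×471.40 = 25871.0780 − 23711.4200 = 2159.6580
Denominator = 10×332.6722 − 50.30² = 3326.7220 − 2530.0900 = 796.6320
b₁(new) = 2159.6580 / 796.6320 = 2.7110

(Same formula on the original sums: (9×1831.2622 − 38.22×408.83) / (9×186.7458 − 38.22²) = 855.8772 / 219.9438 = 3.8913, matching the given fit.)

Step 3: Change in slope
Δβ₁ = 2.7110 − 3.8913 = -1.1803
Relative change = -1.1803 / 3.8913 × 100% = -30.3%
→ the slope decreases when the point is added.

A high-leverage point only changes the slope if it is off the original line; here y = 62.57 is below the original trend, so the slope decreases.
In practice: investigate whether it comes from the same population as the rest of the sample; refit with and without it and report both if conclusions differ.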